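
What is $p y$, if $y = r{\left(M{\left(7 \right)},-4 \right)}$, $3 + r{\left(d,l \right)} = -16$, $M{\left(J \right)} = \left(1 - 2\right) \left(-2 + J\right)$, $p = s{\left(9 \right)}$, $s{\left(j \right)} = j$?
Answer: $-171$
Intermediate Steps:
$p = 9$
$M{\left(J \right)} = 2 - J$ ($M{\left(J \right)} = - (-2 + J) = 2 - J$)
$r{\left(d,l \right)} = -19$ ($r{\left(d,l \right)} = -3 - 16 = -19$)
$y = -19$
$p y = 9 \left(-19\right) = -171$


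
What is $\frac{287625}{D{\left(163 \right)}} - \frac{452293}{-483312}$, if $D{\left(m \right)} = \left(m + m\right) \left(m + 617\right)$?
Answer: $\frac{162834409}{78779856} \approx 2.067$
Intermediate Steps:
$D{\left(m \right)} = 2 m \left(617 + m\right)$
$\frac{287625}{D{\left(163 \right)}} - \frac{452293}{-483312} = \frac{287625}{2 \cdot 163 \left(617 + 163\right)} - \frac{452293}{-483312} = \frac{287625}{2 \cdot 163 \cdot 780} - - \frac{452293}{483312} = \frac{287625}{254280} + \frac{452293}{483312} = 287625 \cdot \frac{1}{254280} + \frac{452293}{483312} = \frac{1475}{1304} + \frac{452293}{483312} = \frac{162834409}{78779856}$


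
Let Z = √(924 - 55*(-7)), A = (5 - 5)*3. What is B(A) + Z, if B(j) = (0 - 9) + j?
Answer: -9 + √1309 ≈ 27.180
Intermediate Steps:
A = 0 (A = 0*3 = 0)
B(j) = -9 + j
Z = √1309 (Z = √(924 + 385) = √1309 ≈ 36.180)
B(A) + Z = (-9 + 0) + √1309 = -9 + √1309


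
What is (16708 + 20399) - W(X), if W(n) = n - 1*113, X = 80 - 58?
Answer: 37198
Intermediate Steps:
X = 22
W(n) = -113 + n (W(n) = n - 113 = -113 + n)
(16708 + 20399) - W(X) = (16708 + 20399) - (-113 + 22) = 37107 - 1*(-91) = 37107 + 91 = 37198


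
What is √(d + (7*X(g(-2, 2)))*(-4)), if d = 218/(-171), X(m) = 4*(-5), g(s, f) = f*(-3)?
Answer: √1815298/57 ≈ 23.637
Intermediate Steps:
g(s, f) = -3*f
X(m) = -20
d = -218/171 (d = 218*(-1/171) = -218/171 ≈ -1.2749)
√(d + (7*X(g(-2, 2)))*(-4)) = √(-218/171 + (7*(-20))*(-4)) = √(-218/171 - 140*(-4)) = √(-218/171 + 560) = √(95542/171) = √1815298/57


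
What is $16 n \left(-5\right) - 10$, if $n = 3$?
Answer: $-250$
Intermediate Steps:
$16 n \left(-5\right) - 10 = 16 \cdot 3 \left(-5\right) - 10 = 16 \left(-15\right) - 10 = -240 - 10 = -250$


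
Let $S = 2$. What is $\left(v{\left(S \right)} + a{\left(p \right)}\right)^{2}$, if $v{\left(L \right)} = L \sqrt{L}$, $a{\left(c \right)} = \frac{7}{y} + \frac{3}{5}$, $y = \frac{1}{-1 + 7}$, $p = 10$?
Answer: $\frac{45569}{25} + \frac{852 \sqrt{2}}{5} \approx 2063.7$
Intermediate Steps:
$y = \frac{1}{6} \approx 0.16667$
$a{\left(c \right)} = \frac{213}{5}$ ($a{\left(c \right)} = 7 \frac{1}{\frac{1}{6}} + \frac{3}{5} = 7 \cdot 6 + 3 \cdot \frac{1}{5} = 42 + \frac{3}{5} = \frac{213}{5}$)
$v{\left(L \right)} = L^{\frac{3}{2}}$
$\left(v{\left(S \right)} + a{\left(p \right)}\right)^{2} = \left(2^{\frac{3}{2}} + \frac{213}{5}\right)^{2} = \left(2 \sqrt{2} + \frac{213}{5}\right)^{2} = \left(\frac{213}{5} + 2 \sqrt{2}\right)^{2}$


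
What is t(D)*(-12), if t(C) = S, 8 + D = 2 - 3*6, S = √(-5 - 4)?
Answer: -36*I ≈ -36.0*I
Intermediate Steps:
S = 3*I (S = √(-9) = 3*I ≈ 3.0*I)
D = -24 (D = -8 + (2 - 3*6) = -8 + (2 - 18) = -8 - 16 = -24)
t(C) = 3*I
t(D)*(-12) = (3*I)*(-12) = -36*I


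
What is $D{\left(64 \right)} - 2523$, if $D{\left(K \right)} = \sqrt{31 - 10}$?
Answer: $-2523 + \sqrt{21} \approx -2518.4$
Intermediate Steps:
$D{\left(K \right)} = \sqrt{21}$
$D{\left(64 \right)} - 2523 = \sqrt{21} - 2523 = -2523 + \sqrt{21}$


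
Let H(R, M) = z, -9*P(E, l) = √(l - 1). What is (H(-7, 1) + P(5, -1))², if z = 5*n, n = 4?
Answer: (180 - I*√2)²/81 ≈ 399.98 - 6.2854*I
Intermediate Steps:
P(E, l) = -√(-1 + l)/9 (P(E, l) = -√(l - 1)/9 = -√(-1 + l)/9)
z = 20 (z = 5*4 = 20)
H(R, M) = 20
(H(-7, 1) + P(5, -1))² = (20 - √(-1 - 1)/9)² = (20 - I*√2/9)²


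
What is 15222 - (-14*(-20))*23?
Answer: 8782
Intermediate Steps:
15222 - (-14*(-20))*23 = 15222 - 280*23 = 15222 - 1*6440 = 15222 - 6440 = 8782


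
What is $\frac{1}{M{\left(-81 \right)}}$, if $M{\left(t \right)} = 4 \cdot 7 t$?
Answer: $- \frac{1}{2268} \approx -0.00044092$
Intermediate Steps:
$M{\left(t \right)} = 28 t$
$\frac{1}{M{\left(-81 \right)}} = \frac{1}{28 \left(-81\right)} = \frac{1}{-2268} = - \frac{1}{2268}$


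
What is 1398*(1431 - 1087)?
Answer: 480912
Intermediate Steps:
1398*(1431 - 1087) = 1398*344 = 480912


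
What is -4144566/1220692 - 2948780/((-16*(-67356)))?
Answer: -504133397231/82220930352 ≈ -6.1314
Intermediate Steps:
-4144566/1220692 - 2948780/((-16*(-67356))) = -4144566*1/1220692 - 2948780/1077696 = -2072283/610346 - 2948780*1/1077696 = -2072283/610346 - 737195/269424 = -504133397231/82220930352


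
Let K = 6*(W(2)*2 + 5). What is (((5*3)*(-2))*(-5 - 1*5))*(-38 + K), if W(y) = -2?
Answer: -9600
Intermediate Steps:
K = 6 (K = 6*(-2*2 + 5) = 6*(-4 + 5) = 6*1 = 6)
(((5*3)*(-2))*(-5 - 1*5))*(-38 + K) = (((5*3)*(-2))*(-5 - 1*5))*(-38 + 6) = ((15*(-2))*(-5 - 5))*(-32) = -30*(-10)*(-32) = 300*(-32) = -9600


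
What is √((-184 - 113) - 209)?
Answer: I*√506 ≈ 22.494*I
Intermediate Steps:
√((-184 - 113) - 209) = √(-297 - 209) = √(-506) = I*√506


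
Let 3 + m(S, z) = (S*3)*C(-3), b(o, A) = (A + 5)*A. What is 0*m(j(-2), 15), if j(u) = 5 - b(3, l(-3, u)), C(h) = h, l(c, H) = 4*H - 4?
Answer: 0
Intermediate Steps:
l(c, H) = -4 + 4*H
b(o, A) = A*(5 + A) (b(o, A) = (5 + A)*A = A*(5 + A))
j(u) = 5 - (1 + 4*u)*(-4 + 4*u) (j(u) = 5 - (-4 + 4*u)*(5 + (-4 + 4*u)) = 5 - (-4 + 4*u)*(1 + 4*u) = 5 - (1 + 4*u)*(-4 + 4*u))
m(S, z) = -3 - 9*S (m(S, z) = -3 + (S*3)*(-3) = -3 + (3*S)*(-3) = -3 - 9*S)
0*m(j(-2), 15) = 0*(-3 - 9*(9 - 16*(-2)**2 + 12*(-2))) = 0*(-3 - 9*(9 - 16*4 - 24)) = 0*(-3 - 9*(9 - 64 - 24)) = 0*(-3 - 9*(-79)) = 0*(-3 + 711) = 0*708 = 0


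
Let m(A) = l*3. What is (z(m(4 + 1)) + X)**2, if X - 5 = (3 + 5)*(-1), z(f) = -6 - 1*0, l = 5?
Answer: 81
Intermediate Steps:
m(A) = 15 (m(A) = 5*3 = 15)
z(f) = -6 (z(f) = -6 + 0 = -6)
X = -3 (X = 5 + (3 + 5)*(-1) = 5 + 8*(-1) = 5 - 8 = -3)
(z(m(4 + 1)) + X)**2 = (-6 - 3)**2 = (-9)**2 = 81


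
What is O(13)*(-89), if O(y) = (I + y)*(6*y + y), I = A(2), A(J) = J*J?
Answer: -137683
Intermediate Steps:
A(J) = J²
I = 4 (I = 2² = 4)
O(y) = 7*y*(4 + y) (O(y) = (4 + y)*(6*y + y) = (4 + y)*(7*y) = 7*y*(4 + y))
O(13)*(-89) = (7*13*(4 + 13))*(-89) = (7*13*17)*(-89) = 1547*(-89) = -137683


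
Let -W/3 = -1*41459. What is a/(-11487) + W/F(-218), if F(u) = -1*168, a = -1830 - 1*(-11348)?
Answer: -68110363/91896 ≈ -741.17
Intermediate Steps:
a = 9518 (a = -1830 + 11348 = 9518)
F(u) = -168
W = 124377 (W = -(-3)*41459 = -3*(-41459) = 124377)
a/(-11487) + W/F(-218) = 9518/(-11487) + 124377/(-168) = 9518*(-1/11487) + 124377*(-1/168) = -9518/11487 - 41459/56 = -68110363/91896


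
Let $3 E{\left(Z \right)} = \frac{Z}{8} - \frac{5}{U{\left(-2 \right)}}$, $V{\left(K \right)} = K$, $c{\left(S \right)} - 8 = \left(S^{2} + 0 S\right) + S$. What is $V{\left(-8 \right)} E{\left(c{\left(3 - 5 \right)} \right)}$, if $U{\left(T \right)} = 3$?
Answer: $\frac{10}{9} \approx 1.1111$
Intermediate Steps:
$c{\left(S \right)} = 8 + S + S^{2}$ ($c{\left(S \right)} = 8 + \left(\left(S^{2} + 0 S\right) + S\right) = 8 + \left(\left(S^{2} + 0\right) + S\right) = 8 + \left(S^{2} + S\right) = 8 + \left(S + S^{2}\right) = 8 + S + S^{2}$)
$E{\left(Z \right)} = - \frac{5}{9} + \frac{Z}{24}$ ($E{\left(Z \right)} = \frac{\frac{Z}{8} - \frac{5}{3}}{3} = \frac{- \frac{5}{3} + \frac{Z}{8}}{3} = - \frac{5}{9} + \frac{Z}{24}$)
$V{\left(-8 \right)} E{\left(c{\left(3 - 5 \right)} \right)} = - 8 \left(- \frac{5}{9} + \frac{8 + \left(3 - 5\right) + \left(3 - 5\right)^{2}}{24}\right) = - 8 \left(- \frac{5}{9} + \frac{8 - 2 + \left(-2\right)^{2}}{24}\right) = - 8 \left(- \frac{5}{9} + \frac{8 - 2 + 4}{24}\right) = - 8 \left(- \frac{5}{9} + \frac{1}{24} \cdot 10\right) = - 8 \left(- \frac{5}{9} + \frac{5}{12}\right) = \left(-8\right) \left(- \frac{5}{36}\right) = \frac{10}{9}$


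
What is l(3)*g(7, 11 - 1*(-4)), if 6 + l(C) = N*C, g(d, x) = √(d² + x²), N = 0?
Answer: -6*√274 ≈ -99.318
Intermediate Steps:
l(C) = -6 (l(C) = -6 + 0*C = -6 + 0 = -6)
l(3)*g(7, 11 - 1*(-4)) = -6*√(7² + (11 - 1*(-4))²) = -6*√(49 + (11 + 4)²) = -6*√(49 + 15²) = -6*√(49 + 225) = -6*√274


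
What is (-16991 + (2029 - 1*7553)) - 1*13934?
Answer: -36449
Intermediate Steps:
(-16991 + (2029 - 1*7553)) - 1*13934 = (-16991 + (2029 - 7553)) - 13934 = (-16991 - 5524) - 13934 = -22515 - 13934 = -36449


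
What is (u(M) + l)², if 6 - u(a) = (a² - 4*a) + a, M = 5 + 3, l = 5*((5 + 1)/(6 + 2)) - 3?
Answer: 17689/16 ≈ 1105.6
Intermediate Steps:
l = ¾ (l = 5*(6/8) - 3 = 5*(6*(⅛)) - 3 = 5*(¾) - 3 = 15/4 - 3 = ¾ ≈ 0.75000)
M = 8
u(a) = 6 - a² + 3*a (u(a) = 6 - ((a² - 4*a) + a) = 6 - (a² - 3*a) = 6 + (-a² + 3*a) = 6 - a² + 3*a)
(u(M) + l)² = ((6 - 1*8² + 3*8) + ¾)² = ((6 - 1*64 + 24) + ¾)² = ((6 - 64 + 24) + ¾)² = (-34 + ¾)² = (-133/4)² = 17689/16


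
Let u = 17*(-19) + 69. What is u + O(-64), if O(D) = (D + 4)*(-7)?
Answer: 166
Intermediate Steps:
u = -254 (u = -323 + 69 = -254)
O(D) = -28 - 7*D (O(D) = (4 + D)*(-7) = -28 - 7*D)
u + O(-64) = -254 + (-28 - 7*(-64)) = -254 + (-28 + 448) = -254 + 420 = 166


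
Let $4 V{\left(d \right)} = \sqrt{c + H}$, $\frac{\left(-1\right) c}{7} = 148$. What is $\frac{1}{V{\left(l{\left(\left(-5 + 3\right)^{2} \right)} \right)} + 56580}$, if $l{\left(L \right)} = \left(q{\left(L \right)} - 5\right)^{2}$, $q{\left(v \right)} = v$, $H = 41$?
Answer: $\frac{181056}{10244148679} - \frac{4 i \sqrt{995}}{51220743395} \approx 1.7674 \cdot 10^{-5} - 2.4633 \cdot 10^{-9} i$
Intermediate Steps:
$c = -1036$ ($c = \left(-7\right) 148 = -1036$)
$l{\left(L \right)} = \left(-5 + L\right)^{2}$ ($l{\left(L \right)} = \left(L - 5\right)^{2} = \left(-5 + L\right)^{2}$)
$V{\left(d \right)} = \frac{i \sqrt{995}}{4}$ ($V{\left(d \right)} = \frac{\sqrt{-1036 + 41}}{4} = \frac{\sqrt{-995}}{4} = \frac{i \sqrt{995}}{4}$)
$\frac{1}{V{\left(l{\left(\left(-5 + 3\right)^{2} \right)} \right)} + 56580} = \frac{1}{\frac{i \sqrt{995}}{4} + 56580} = \frac{1}{56580 + \frac{i \sqrt{995}}{4}}$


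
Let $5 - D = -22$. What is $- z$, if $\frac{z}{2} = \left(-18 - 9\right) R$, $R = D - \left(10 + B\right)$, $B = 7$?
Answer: $540$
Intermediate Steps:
$D = 27$ ($D = 5 - -22 = 5 + 22 = 27$)
$R = 10$ ($R = 27 - \left(10 + 7\right) = 27 - 17 = 10$)
$z = -540$ ($z = 2 \left(-18 - 9\right) 10 = 2 \left(\left(-27\right) 10\right) = 2 \left(-270\right) = -540$)
$- z = \left(-1\right) \left(-540\right) = 540$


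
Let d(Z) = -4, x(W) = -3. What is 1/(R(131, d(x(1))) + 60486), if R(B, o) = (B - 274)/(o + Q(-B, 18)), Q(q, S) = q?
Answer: 135/8165753 ≈ 1.6532e-5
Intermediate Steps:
R(B, o) = (-274 + B)/(o - B) (R(B, o) = (B - 274)/(o - B) = (-274 + B)/(o - B))
1/(R(131, d(x(1))) + 60486) = 1/((274 - 1*131)/(131 - 1*(-4)) + 60486) = 1/((274 - 131)/(131 + 4) + 60486) = 1/(143/135 + 60486) = 1/(8165753/135) = 135/8165753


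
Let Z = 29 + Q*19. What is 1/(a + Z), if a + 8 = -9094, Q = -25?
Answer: -1/9548 ≈ -0.00010473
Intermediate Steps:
a = -9102 (a = -8 - 9094 = -9102)
Z = -446 (Z = 29 - 25*19 = 29 - 475 = -446)
1/(a + Z) = 1/(-9102 - 446) = 1/(-9548) = -1/9548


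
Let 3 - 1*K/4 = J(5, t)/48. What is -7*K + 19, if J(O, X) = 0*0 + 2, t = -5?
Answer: -383/6 ≈ -63.833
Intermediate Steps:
J(O, X) = 2 (J(O, X) = 0 + 2 = 2)
K = 71/6 (K = 12 - 8/48 = 12 - 4*1/24 = 12 - 1/6 = 71/6 ≈ 11.833)
-7*K + 19 = -7*71/6 + 19 = -497/6 + 19 = -383/6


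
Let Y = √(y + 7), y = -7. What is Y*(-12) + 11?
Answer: 11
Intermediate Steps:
Y = 0 (Y = √(-7 + 7) = √0 = 0)
Y*(-12) + 11 = 0*(-12) + 11 = 0 + 11 = 11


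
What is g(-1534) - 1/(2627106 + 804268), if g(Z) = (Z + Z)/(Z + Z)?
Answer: 3431373/3431374 ≈ 1.0000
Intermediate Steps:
g(Z) = 1 (g(Z) = (2*Z)/((2*Z)) = (2*Z)*(1/(2*Z)) = 1)
g(-1534) - 1/(2627106 + 804268) = 1 - 1/(2627106 + 804268) = 1 - 1/3431374 = 3431373/3431374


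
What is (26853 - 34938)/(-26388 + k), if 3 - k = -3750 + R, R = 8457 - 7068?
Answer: 35/104 ≈ 0.33654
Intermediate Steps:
R = 1389
k = 2364 (k = 3 - (-3750 + 1389) = 3 - 1*(-2361) = 3 + 2361 = 2364)
(26853 - 34938)/(-26388 + k) = (26853 - 34938)/(-26388 + 2364) = -8085/(-24024) = -8085*(-1/24024) = 35/104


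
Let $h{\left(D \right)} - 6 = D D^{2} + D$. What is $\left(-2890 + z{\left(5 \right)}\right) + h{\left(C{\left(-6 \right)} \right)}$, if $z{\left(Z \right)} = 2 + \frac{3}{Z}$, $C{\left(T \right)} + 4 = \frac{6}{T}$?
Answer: $- \frac{15057}{5} \approx -3011.4$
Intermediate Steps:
$C{\left(T \right)} = -4 + \frac{6}{T}$
$h{\left(D \right)} = 6 + D + D^{3}$ ($h{\left(D \right)} = 6 + \left(D D^{2} + D\right) = 6 + \left(D^{3} + D\right) = 6 + \left(D + D^{3}\right) = 6 + D + D^{3}$)
$\left(-2890 + z{\left(5 \right)}\right) + h{\left(C{\left(-6 \right)} \right)} = \left(-2890 + \left(2 + \frac{3}{5}\right)\right) + \left(6 - \left(4 - \frac{6}{-6}\right) + \left(-4 + \frac{6}{-6}\right)^{3}\right) = \left(-2890 + \left(2 + 3 \cdot \frac{1}{5}\right)\right) + \left(6 + \left(-4 + 6 \left(- \frac{1}{6}\right)\right) + \left(-4 + 6 \left(- \frac{1}{6}\right)\right)^{3}\right) = \left(-2890 + \left(2 + \frac{3}{5}\right)\right) + \left(6 - 5 + \left(-4 - 1\right)^{3}\right) = \left(-2890 + \frac{13}{5}\right) + \left(6 - 5 + \left(-5\right)^{3}\right) = - \frac{14437}{5} - 124 = - \frac{15057}{5}$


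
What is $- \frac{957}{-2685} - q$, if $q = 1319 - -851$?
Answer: $- \frac{1941831}{895} \approx -2169.6$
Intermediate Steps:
$q = 2170$ ($q = 1319 + 851 = 2170$)
$- \frac{957}{-2685} - q = - \frac{957}{-2685} - 2170 = \left(-957\right) \left(- \frac{1}{2685}\right) - 2170 = \frac{319}{895} - 2170 = - \frac{1941831}{895}$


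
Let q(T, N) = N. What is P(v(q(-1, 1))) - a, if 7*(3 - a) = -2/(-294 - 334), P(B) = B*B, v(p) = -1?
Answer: -4395/2198 ≈ -1.9995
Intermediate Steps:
P(B) = B²
a = 6593/2198 (a = 3 - (-2)/(7*(-294 - 334)) = 3 - (-2)/(7*(-628)) = 3 - (-1)*(-2)/4396 = 3 - ⅐*1/314 = 3 - 1/2198 = 6593/2198 ≈ 2.9995)
P(v(q(-1, 1))) - a = (-1)² - 1*6593/2198 = 1 - 6593/2198 = -4395/2198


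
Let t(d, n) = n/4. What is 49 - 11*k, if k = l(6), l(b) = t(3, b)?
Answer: 65/2 ≈ 32.500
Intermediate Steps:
t(d, n) = n/4 (t(d, n) = n*(1/4) = n/4)
l(b) = b/4
k = 3/2 (k = (1/4)*6 = 3/2 ≈ 1.5000)
49 - 11*k = 49 - 11*3/2 = 49 - 33/2 = 65/2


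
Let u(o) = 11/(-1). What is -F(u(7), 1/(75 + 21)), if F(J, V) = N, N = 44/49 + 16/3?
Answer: -916/147 ≈ -6.2313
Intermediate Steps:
u(o) = -11 (u(o) = 11*(-1) = -11)
N = 916/147 (N = 44*(1/49) + 16*(⅓) = 44/49 + 16/3 = 916/147 ≈ 6.2313)
F(J, V) = 916/147
-F(u(7), 1/(75 + 21)) = -1*916/147 = -916/147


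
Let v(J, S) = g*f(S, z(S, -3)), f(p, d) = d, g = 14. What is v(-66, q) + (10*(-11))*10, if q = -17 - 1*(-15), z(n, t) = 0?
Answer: -1100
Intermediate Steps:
q = -2 (q = -17 + 15 = -2)
v(J, S) = 0 (v(J, S) = 14*0 = 0)
v(-66, q) + (10*(-11))*10 = 0 + (10*(-11))*10 = 0 - 110*10 = 0 - 1100 = -1100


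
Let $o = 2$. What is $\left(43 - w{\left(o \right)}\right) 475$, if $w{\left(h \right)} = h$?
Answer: $19475$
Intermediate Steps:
$\left(43 - w{\left(o \right)}\right) 475 = \left(43 - 2\right) 475 = 41 \cdot 475 = 19475$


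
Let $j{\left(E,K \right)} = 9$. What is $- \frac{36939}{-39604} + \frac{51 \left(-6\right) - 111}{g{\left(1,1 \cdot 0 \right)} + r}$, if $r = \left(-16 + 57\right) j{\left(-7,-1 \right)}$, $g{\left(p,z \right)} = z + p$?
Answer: $- \frac{1423719}{7326740} \approx -0.19432$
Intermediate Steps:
$g{\left(p,z \right)} = p + z$
$r = 369$ ($r = \left(-16 + 57\right) 9 = 41 \cdot 9 = 369$)
$- \frac{36939}{-39604} + \frac{51 \left(-6\right) - 111}{g{\left(1,1 \cdot 0 \right)} + r} = - \frac{36939}{-39604} + \frac{51 \left(-6\right) - 111}{\left(1 + 1 \cdot 0\right) + 369} = \left(-36939\right) \left(- \frac{1}{39604}\right) + \frac{-306 - 111}{\left(1 + 0\right) + 369} = \frac{36939}{39604} - \frac{417}{1 + 369} = \frac{36939}{39604} - \frac{417}{370} = - \frac{1423719}{7326740}$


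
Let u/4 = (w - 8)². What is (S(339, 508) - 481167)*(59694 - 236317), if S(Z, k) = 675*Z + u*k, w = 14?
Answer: 31649075370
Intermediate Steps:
u = 144 (u = 4*(14 - 8)² = 4*6² = 4*36 = 144)
S(Z, k) = 144*k + 675*Z (S(Z, k) = 675*Z + 144*k = 144*k + 675*Z)
(S(339, 508) - 481167)*(59694 - 236317) = ((144*508 + 675*339) - 481167)*(59694 - 236317) = ((73152 + 228825) - 481167)*(-176623) = (301977 - 481167)*(-176623) = -179190*(-176623) = 31649075370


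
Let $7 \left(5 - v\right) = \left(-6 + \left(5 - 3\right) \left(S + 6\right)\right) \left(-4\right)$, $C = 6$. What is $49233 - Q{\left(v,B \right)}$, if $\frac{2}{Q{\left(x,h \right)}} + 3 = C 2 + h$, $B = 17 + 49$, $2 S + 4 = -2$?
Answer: $\frac{3692473}{75} \approx 49233.0$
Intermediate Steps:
$S = -3$ ($S = -2 + \frac{1}{2} \left(-2\right) = -2 - 1 = -3$)
$B = 66$
$v = 5$ ($v = 5 - \frac{\left(-6 + \left(5 - 3\right) \left(-3 + 6\right)\right) \left(-4\right)}{7} = 5 - \frac{\left(-6 + 2 \cdot 3\right) \left(-4\right)}{7} = 5 - \frac{\left(-6 + 6\right) \left(-4\right)}{7} = 5 - \frac{0 \left(-4\right)}{7} = 5 - 0 = 5 + 0 = 5$)
$Q{\left(x,h \right)} = \frac{2}{9 + h}$ ($Q{\left(x,h \right)} = \frac{2}{-3 + \left(6 \cdot 2 + h\right)} = \frac{2}{-3 + \left(12 + h\right)} = \frac{2}{9 + h}$)
$49233 - Q{\left(v,B \right)} = 49233 - \frac{2}{9 + 66} = 49233 - \frac{2}{75} = \frac{3692473}{75}$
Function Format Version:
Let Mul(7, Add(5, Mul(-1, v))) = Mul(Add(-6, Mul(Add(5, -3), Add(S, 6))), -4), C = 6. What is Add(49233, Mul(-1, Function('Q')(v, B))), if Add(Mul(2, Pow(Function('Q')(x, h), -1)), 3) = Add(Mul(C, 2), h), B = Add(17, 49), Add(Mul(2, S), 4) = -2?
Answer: Rational(3692473, 75) ≈ 49233.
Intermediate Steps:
S = -3 (S = Add(-2, Mul(Rational(1, 2), -2)) = Add(-2, -1) = -3)
B = 66
v = 5 (v = Add(5, Mul(Rational(-1, 7), Mul(Add(-6, Mul(Add(5, -3), Add(-3, 6))), -4))) = Add(5, Mul(Rational(-1, 7), Mul(Add(-6, Mul(2, 3)), -4))) = Add(5, Mul(Rational(-1, 7), Mul(Add(-6, 6), -4))) = Add(5, Mul(Rational(-1, 7), Mul(0, -4))) = Add(5, Mul(Rational(-1, 7), 0)) = Add(5, 0) = 5)
Function('Q')(x, h) = Mul(2, Pow(Add(9, h), -1)) (Function('Q')(x, h) = Mul(2, Pow(Add(-3, Add(Mul(6, 2), h)), -1)) = Mul(2, Pow(Add(-3, Add(12, h)), -1)) = Mul(2, Pow(Add(9, h), -1)))
Add(49233, Mul(-1, Function('Q')(v, B))) = Add(49233, Mul(-1, Mul(2, Pow(Add(9, 66), -1)))) = Add(49233, Mul(-1, Mul(2, Pow(75, -1)))) = Add(49233, Mul(-1, Mul(2, Rational(1, 75)))) = Add(49233, Mul(-1, Rational(2, 75))) = Add(49233, Rational(-2, 75)) = Rational(3692473, 75)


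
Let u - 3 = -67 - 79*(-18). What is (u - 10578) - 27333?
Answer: -36553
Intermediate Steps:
u = 1358 (u = 3 + (-67 - 79*(-18)) = 3 + (-67 + 1422) = 3 + 1355 = 1358)
(u - 10578) - 27333 = (1358 - 10578) - 27333 = -9220 - 27333 = -36553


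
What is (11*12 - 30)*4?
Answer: 408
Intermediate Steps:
(11*12 - 30)*4 = (132 - 30)*4 = 102*4 = 408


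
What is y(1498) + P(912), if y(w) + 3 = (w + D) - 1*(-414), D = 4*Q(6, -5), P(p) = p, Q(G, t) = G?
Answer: 2845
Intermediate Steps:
D = 24 (D = 4*6 = 24)
y(w) = 435 + w (y(w) = -3 + ((w + 24) - 1*(-414)) = -3 + ((24 + w) + 414) = -3 + (438 + w) = 435 + w)
y(1498) + P(912) = (435 + 1498) + 912 = 1933 + 912 = 2845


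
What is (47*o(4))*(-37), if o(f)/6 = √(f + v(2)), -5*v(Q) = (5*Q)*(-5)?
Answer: -10434*√14 ≈ -39040.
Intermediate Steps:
v(Q) = 5*Q (v(Q) = -5*Q*(-5)/5 = -(-5)*Q = 5*Q)
o(f) = 6*√(10 + f) (o(f) = 6*√(f + 5*2) = 6*√(f + 10) = 6*√(10 + f))
(47*o(4))*(-37) = (47*(6*√(10 + 4)))*(-37) = (47*(6*√14))*(-37) = (282*√14)*(-37) = -10434*√14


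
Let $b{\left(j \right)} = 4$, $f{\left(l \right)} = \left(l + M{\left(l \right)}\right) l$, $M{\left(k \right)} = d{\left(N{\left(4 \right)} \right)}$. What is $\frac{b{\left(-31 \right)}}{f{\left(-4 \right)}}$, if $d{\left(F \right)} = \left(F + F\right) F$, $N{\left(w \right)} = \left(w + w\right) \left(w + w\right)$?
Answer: $- \frac{1}{8188} \approx -0.00012213$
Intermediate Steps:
$N{\left(w \right)} = 4 w^{2}$ ($N{\left(w \right)} = 2 w 2 w = 4 w^{2}$)
$d{\left(F \right)} = 2 F^{2}$ ($d{\left(F \right)} = 2 F F = 2 F^{2}$)
$M{\left(k \right)} = 8192$ ($M{\left(k \right)} = 2 \left(4 \cdot 4^{2}\right)^{2} = 2 \left(4 \cdot 16\right)^{2} = 2 \cdot 64^{2} = 2 \cdot 4096 = 8192$)
$f{\left(l \right)} = l \left(8192 + l\right)$ ($f{\left(l \right)} = \left(l + 8192\right) l = \left(8192 + l\right) l = l \left(8192 + l\right)$)
$\frac{b{\left(-31 \right)}}{f{\left(-4 \right)}} = \frac{4}{\left(-4\right) \left(8192 - 4\right)} = \frac{4}{\left(-4\right) 8188} = \frac{4}{-32752} = 4 \left(- \frac{1}{32752}\right) = - \frac{1}{8188}$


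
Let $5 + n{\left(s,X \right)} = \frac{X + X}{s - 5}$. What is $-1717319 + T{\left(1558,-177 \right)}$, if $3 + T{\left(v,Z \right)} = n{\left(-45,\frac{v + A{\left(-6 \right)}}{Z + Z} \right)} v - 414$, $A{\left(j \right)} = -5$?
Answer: $- \frac{7634242763}{4425} \approx -1.7253 \cdot 10^{6}$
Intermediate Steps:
$n{\left(s,X \right)} = -5 + \frac{2 X}{-5 + s}$ ($n{\left(s,X \right)} = -5 + \frac{X + X}{s - 5} = -5 + \frac{2 X}{-5 + s}$)
$T{\left(v,Z \right)} = -417 + v \left(-5 - \frac{-5 + v}{50 Z}\right)$ ($T{\left(v,Z \right)} = -3 + \left(\frac{25 - -225 + 2 \frac{v - 5}{Z + Z}}{-5 - 45} v - 414\right) = -3 + \left(\frac{25 + 225 + 2 \frac{-5 + v}{2 Z}}{-50} v - 414\right) = -3 + \left(- \frac{25 + 225 + 2 \left(-5 + v\right) \frac{1}{2 Z}}{50} v - 414\right) = -3 + \left(- \frac{25 + 225 + 2 \frac{-5 + v}{2 Z}}{50} v - 414\right) = -3 + \left(- \frac{25 + 225 + \frac{-5 + v}{Z}}{50} v - 414\right) = -3 + \left(- \frac{250 + \frac{-5 + v}{Z}}{50} v - 414\right) = -3 + \left(\left(-5 - \frac{-5 + v}{50 Z}\right) v - 414\right) = -3 + \left(v \left(-5 - \frac{-5 + v}{50 Z}\right) - 414\right) = -3 + \left(-414 + v \left(-5 - \frac{-5 + v}{50 Z}\right)\right) = -417 + v \left(-5 - \frac{-5 + v}{50 Z}\right)$)
$-1717319 + T{\left(1558,-177 \right)} = -1717319 + \frac{\left(-20850\right) \left(-177\right) - 1558 \left(-5 + 1558 + 250 \left(-177\right)\right)}{50 \left(-177\right)} = -1717319 + \frac{1}{50} \left(- \frac{1}{177}\right) \left(3690450 - 1558 \left(-5 + 1558 - 44250\right)\right) = -1717319 + \frac{1}{50} \left(- \frac{1}{177}\right) \left(3690450 - 1558 \left(-42697\right)\right) = -1717319 + \frac{1}{50} \left(- \frac{1}{177}\right) \left(3690450 + 66521926\right) = -1717319 + \frac{1}{50} \left(- \frac{1}{177}\right) 70212376 = -1717319 - \frac{35106188}{4425} = - \frac{7634242763}{4425}$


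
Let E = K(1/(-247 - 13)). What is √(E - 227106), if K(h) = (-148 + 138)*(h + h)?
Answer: I*√38380901/13 ≈ 476.56*I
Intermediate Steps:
K(h) = -20*h
E = 1/13 (E = -20/(-247 - 13) = -20/(-260) = -20*(-1/260) = 1/13 ≈ 0.076923)
√(E - 227106) = √(1/13 - 227106) = √(-2952377/13) = I*√38380901/13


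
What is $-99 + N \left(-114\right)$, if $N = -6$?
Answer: $585$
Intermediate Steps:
$-99 + N \left(-114\right) = -99 - -684 = -99 + 684 = 585$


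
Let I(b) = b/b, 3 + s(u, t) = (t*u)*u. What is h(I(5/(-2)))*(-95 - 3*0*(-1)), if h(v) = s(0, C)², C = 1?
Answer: -855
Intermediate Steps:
s(u, t) = -3 + t*u² (s(u, t) = -3 + (t*u)*u = -3 + t*u²)
I(b) = 1
h(v) = 9 (h(v) = (-3 + 1*0²)² = (-3 + 1*0)² = (-3 + 0)² = (-3)² = 9)
h(I(5/(-2)))*(-95 - 3*0*(-1)) = 9*(-95 - 3*0*(-1)) = 9*(-95 + 0*(-1)) = 9*(-95 + 0) = 9*(-95) = -855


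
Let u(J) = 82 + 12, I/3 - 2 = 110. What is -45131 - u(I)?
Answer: -45225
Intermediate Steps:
I = 336 (I = 6 + 3*110 = 6 + 330 = 336)
u(J) = 94
-45131 - u(I) = -45131 - 1*94 = -45131 - 94 = -45225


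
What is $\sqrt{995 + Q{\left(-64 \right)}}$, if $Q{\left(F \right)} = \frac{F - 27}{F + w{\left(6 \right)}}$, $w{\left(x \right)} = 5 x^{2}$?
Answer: $\frac{\sqrt{3344541}}{58} \approx 31.531$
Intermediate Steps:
$Q{\left(F \right)} = \frac{-27 + F}{180 + F}$ ($Q{\left(F \right)} = \frac{F - 27}{F + 5 \cdot 6^{2}} = \frac{-27 + F}{F + 5 \cdot 36} = \frac{-27 + F}{F + 180} = \frac{-27 + F}{180 + F}$)
$\sqrt{995 + Q{\left(-64 \right)}} = \sqrt{995 + \frac{-27 - 64}{180 - 64}} = \sqrt{995 + \frac{1}{116} \left(-91\right)} = \sqrt{995 - \frac{91}{116}} = \sqrt{\frac{115329}{116}} = \frac{\sqrt{3344541}}{58}$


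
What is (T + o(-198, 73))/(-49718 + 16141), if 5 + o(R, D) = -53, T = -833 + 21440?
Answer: -20549/33577 ≈ -0.61200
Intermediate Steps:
T = 20607
o(R, D) = -58 (o(R, D) = -5 - 53 = -58)
(T + o(-198, 73))/(-49718 + 16141) = (20607 - 58)/(-49718 + 16141) = 20549/(-33577) = 20549*(-1/33577) = -20549/33577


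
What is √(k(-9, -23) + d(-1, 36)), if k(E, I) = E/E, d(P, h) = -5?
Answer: 2*I ≈ 2.0*I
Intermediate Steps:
k(E, I) = 1
√(k(-9, -23) + d(-1, 36)) = √(1 - 5) = √(-4) = 2*I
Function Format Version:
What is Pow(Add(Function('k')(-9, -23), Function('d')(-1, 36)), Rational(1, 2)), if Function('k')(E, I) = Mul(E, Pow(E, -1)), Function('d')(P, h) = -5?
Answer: Mul(2, I) ≈ Mul(2.0000, I)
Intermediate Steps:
Function('k')(E, I) = 1
Pow(Add(Function('k')(-9, -23), Function('d')(-1, 36)), Rational(1, 2)) = Pow(Add(1, -5), Rational(1, 2)) = Pow(-4, Rational(1, 2)) = Mul(2, I)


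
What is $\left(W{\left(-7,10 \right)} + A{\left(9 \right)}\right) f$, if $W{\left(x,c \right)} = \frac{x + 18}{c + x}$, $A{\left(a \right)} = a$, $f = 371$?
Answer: $\frac{14098}{3} \approx 4699.3$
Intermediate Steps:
$W{\left(x,c \right)} = \frac{18 + x}{c + x}$
$\left(W{\left(-7,10 \right)} + A{\left(9 \right)}\right) f = \left(\frac{18 - 7}{10 - 7} + 9\right) 371 = \left(\frac{1}{3} \cdot 11 + 9\right) 371 = \left(\frac{11}{3} + 9\right) 371 = \frac{38}{3} \cdot 371 = \frac{14098}{3}$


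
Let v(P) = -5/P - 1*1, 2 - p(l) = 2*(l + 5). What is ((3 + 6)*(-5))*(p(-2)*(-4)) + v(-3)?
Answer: -2158/3 ≈ -719.33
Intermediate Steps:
p(l) = -8 - 2*l (p(l) = 2 - 2*(l + 5) = 2 - 2*(5 + l) = 2 - (10 + 2*l) = 2 + (-10 - 2*l) = -8 - 2*l)
v(P) = -1 - 5/P (v(P) = -5/P - 1 = -1 - 5/P)
((3 + 6)*(-5))*(p(-2)*(-4)) + v(-3) = ((3 + 6)*(-5))*((-8 - 2*(-2))*(-4)) + (-5 - 1*(-3))/(-3) = (9*(-5))*((-8 + 4)*(-4)) - (-5 + 3)/3 = -(-180)*(-4) - ⅓*(-2) = -45*16 + ⅔ = -720 + ⅔ = -2158/3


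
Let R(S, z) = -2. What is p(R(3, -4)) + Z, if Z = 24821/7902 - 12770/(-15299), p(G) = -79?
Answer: -9069878123/120892698 ≈ -75.024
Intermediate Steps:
Z = 480645019/120892698 (Z = 24821*(1/7902) - 12770*(-1/15299) = 24821/7902 + 12770/15299 = 480645019/120892698 ≈ 3.9758)
p(R(3, -4)) + Z = -79 + 480645019/120892698 = -9069878123/120892698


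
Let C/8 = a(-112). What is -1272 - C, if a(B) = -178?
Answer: 152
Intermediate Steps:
C = -1424 (C = 8*(-178) = -1424)
-1272 - C = -1272 - 1*(-1424) = -1272 + 1424 = 152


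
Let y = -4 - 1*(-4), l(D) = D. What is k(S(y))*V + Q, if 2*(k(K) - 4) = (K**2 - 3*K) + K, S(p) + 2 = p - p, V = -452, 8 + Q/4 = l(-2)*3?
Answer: -3672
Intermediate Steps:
y = 0 (y = -4 + 4 = 0)
Q = -56 (Q = -32 + 4*(-2*3) = -32 + 4*(-6) = -32 - 24 = -56)
S(p) = -2 (S(p) = -2 + (p - p) = -2 + 0 = -2)
k(K) = 4 + K**2/2 - K (k(K) = 4 + ((K**2 - 3*K) + K)/2 = 4 + (K**2 - 2*K)/2 = 4 + (K**2/2 - K) = 4 + K**2/2 - K)
k(S(y))*V + Q = (4 + (1/2)*(-2)**2 - 1*(-2))*(-452) - 56 = (4 + (1/2)*4 + 2)*(-452) - 56 = (4 + 2 + 2)*(-452) - 56 = 8*(-452) - 56 = -3616 - 56 = -3672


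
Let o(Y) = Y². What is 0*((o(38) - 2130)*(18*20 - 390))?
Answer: 0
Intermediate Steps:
0*((o(38) - 2130)*(18*20 - 390)) = 0*((38² - 2130)*(18*20 - 390)) = 0*((1444 - 2130)*(360 - 390)) = 0*(-686*(-30)) = 0*20580 = 0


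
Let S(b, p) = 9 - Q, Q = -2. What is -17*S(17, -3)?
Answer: -187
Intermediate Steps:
S(b, p) = 11 (S(b, p) = 9 - 1*(-2) = 9 + 2 = 11)
-17*S(17, -3) = -17*11 = -187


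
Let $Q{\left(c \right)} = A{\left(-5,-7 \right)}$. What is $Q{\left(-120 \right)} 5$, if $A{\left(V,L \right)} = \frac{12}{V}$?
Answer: $-12$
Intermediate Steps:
$Q{\left(c \right)} = - \frac{12}{5}$ ($Q{\left(c \right)} = \frac{12}{-5} = 12 \left(- \frac{1}{5}\right) = - \frac{12}{5}$)
$Q{\left(-120 \right)} 5 = \left(- \frac{12}{5}\right) 5 = -12$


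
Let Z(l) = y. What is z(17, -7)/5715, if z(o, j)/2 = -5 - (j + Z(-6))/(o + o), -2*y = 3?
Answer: -19/11430 ≈ -0.0016623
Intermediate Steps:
y = -3/2 (y = -1/2*3 = -3/2 ≈ -1.5000)
Z(l) = -3/2
z(o, j) = -10 - (-3/2 + j)/o (z(o, j) = 2*(-5 - (j - 3/2)/(o + o)) = 2*(-5 - (-3/2 + j)/(2*o)) = -10 - (-3/2 + j)/o)
z(17, -7)/5715 = ((3/2 - 1*(-7) - 10*17)/17)/5715 = ((3/2 + 7 - 170)/17)*(1/5715) = ((1/17)*(-323/2))*(1/5715) = -19/2*1/5715 = -19/11430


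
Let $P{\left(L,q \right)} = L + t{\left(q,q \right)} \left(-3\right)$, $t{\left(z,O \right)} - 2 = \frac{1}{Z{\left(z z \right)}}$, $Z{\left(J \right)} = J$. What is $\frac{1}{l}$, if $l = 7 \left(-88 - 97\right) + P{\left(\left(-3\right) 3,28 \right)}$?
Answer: $- \frac{784}{1027043} \approx -0.00076336$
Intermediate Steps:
$t{\left(z,O \right)} = 2 + \frac{1}{z^{2}}$ ($t{\left(z,O \right)} = 2 + \frac{1}{z z} = 2 + \frac{1}{z^{2}}$)
$P{\left(L,q \right)} = -6 + L - \frac{3}{q^{2}}$ ($P{\left(L,q \right)} = L + \left(2 + \frac{1}{q^{2}}\right) \left(-3\right) = L - \left(6 + \frac{3}{q^{2}}\right) = -6 + L - \frac{3}{q^{2}}$)
$l = - \frac{1027043}{784}$ ($l = 7 \left(-88 - 97\right) - \left(15 + \frac{3}{784}\right) = 7 \left(-185\right) - \frac{11763}{784} = -1295 - \frac{11763}{784} = - \frac{1027043}{784} \approx -1310.0$)
$\frac{1}{l} = \frac{1}{- \frac{1027043}{784}} = - \frac{784}{1027043}$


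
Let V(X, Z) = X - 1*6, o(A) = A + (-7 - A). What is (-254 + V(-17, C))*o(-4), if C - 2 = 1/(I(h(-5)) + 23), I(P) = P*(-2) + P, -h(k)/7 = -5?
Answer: 1939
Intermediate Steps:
h(k) = 35 (h(k) = -7*(-5) = 35)
I(P) = -P (I(P) = -2*P + P = -P)
C = 23/12 (C = 2 + 1/(-1*35 + 23) = 2 + 1/(-35 + 23) = 2 + 1/(-12) = 2 - 1/12 = 23/12 ≈ 1.9167)
o(A) = -7
V(X, Z) = -6 + X (V(X, Z) = X - 6 = -6 + X)
(-254 + V(-17, C))*o(-4) = (-254 + (-6 - 17))*(-7) = (-254 - 23)*(-7) = -277*(-7) = 1939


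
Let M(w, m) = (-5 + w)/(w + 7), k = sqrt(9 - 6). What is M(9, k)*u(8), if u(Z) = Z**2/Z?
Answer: 2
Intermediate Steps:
k = sqrt(3) ≈ 1.7320
u(Z) = Z
M(w, m) = (-5 + w)/(7 + w)
M(9, k)*u(8) = ((-5 + 9)/(7 + 9))*8 = (4/16)*8 = ((1/16)*4)*8 = (1/4)*8 = 2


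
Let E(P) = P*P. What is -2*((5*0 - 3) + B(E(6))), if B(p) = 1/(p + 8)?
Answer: 131/22 ≈ 5.9545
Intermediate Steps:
E(P) = P**2
B(p) = 1/(8 + p)
-2*((5*0 - 3) + B(E(6))) = -2*((5*0 - 3) + 1/(8 + 6**2)) = -2*((0 - 3) + 1/(8 + 36)) = -2*(-3 + 1/44) = -2*(-131/44) = 131/22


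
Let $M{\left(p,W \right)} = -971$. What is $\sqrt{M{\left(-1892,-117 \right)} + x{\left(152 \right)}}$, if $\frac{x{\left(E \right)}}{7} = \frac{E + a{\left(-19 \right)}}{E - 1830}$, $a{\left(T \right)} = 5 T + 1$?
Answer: $\frac{2 i \sqrt{170919402}}{839} \approx 31.165 i$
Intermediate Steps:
$a{\left(T \right)} = 1 + 5 T$
$x{\left(E \right)} = \frac{7 \left(-94 + E\right)}{-1830 + E}$ ($x{\left(E \right)} = 7 \frac{E + \left(1 + 5 \left(-19\right)\right)}{E - 1830} = 7 \frac{E + \left(1 - 95\right)}{-1830 + E} = 7 \frac{E - 94}{-1830 + E} = 7 \frac{-94 + E}{-1830 + E} = \frac{7 \left(-94 + E\right)}{-1830 + E}$)
$\sqrt{M{\left(-1892,-117 \right)} + x{\left(152 \right)}} = \sqrt{-971 + \frac{7 \left(-94 + 152\right)}{-1830 + 152}} = \sqrt{-971 + 7 \frac{1}{-1678} \cdot 58} = \sqrt{-971 + 7 \left(- \frac{1}{1678}\right) 58} = \sqrt{-971 - \frac{203}{839}} = \sqrt{- \frac{814872}{839}} = \frac{2 i \sqrt{170919402}}{839}$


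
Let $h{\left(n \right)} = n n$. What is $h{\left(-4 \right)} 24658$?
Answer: $394528$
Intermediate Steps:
$h{\left(n \right)} = n^{2}$
$h{\left(-4 \right)} 24658 = \left(-4\right)^{2} \cdot 24658 = 16 \cdot 24658 = 394528$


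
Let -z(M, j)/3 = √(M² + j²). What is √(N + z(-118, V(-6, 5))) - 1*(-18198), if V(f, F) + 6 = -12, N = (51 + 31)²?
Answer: 18198 + √(6724 - 6*√3562) ≈ 18278.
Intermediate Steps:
N = 6724 (N = 82² = 6724)
V(f, F) = -18 (V(f, F) = -6 - 12 = -18)
z(M, j) = -3*√(M² + j²)
√(N + z(-118, V(-6, 5))) - 1*(-18198) = √(6724 - 3*√((-118)² + (-18)²)) - 1*(-18198) = √(6724 - 3*√(13924 + 324)) + 18198 = √(6724 - 6*√3562) + 18198 = 18198 + √(6724 - 6*√3562)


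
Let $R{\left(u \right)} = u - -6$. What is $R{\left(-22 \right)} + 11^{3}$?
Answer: $1315$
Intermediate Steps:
$R{\left(u \right)} = 6 + u$ ($R{\left(u \right)} = u + 6 = 6 + u$)
$R{\left(-22 \right)} + 11^{3} = \left(6 - 22\right) + 11^{3} = -16 + 1331 = 1315$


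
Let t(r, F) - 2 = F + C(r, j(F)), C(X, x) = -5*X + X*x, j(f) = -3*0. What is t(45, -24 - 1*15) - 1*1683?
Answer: -1945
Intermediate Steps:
j(f) = 0
t(r, F) = 2 + F - 5*r (t(r, F) = 2 + (F + r*(-5 + 0)) = 2 + (F + r*(-5)) = 2 + (F - 5*r) = 2 + F - 5*r)
t(45, -24 - 1*15) - 1*1683 = (2 + (-24 - 1*15) - 5*45) - 1*1683 = (2 + (-24 - 15) - 225) - 1683 = (2 - 39 - 225) - 1683 = -262 - 1683 = -1945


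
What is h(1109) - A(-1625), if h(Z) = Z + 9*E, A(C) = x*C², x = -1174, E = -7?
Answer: 3100094796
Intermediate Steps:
A(C) = -1174*C²
h(Z) = -63 + Z (h(Z) = Z + 9*(-7) = Z - 63 = -63 + Z)
h(1109) - A(-1625) = (-63 + 1109) - (-1174)*(-1625)² = 1046 - (-1174)*2640625 = 1046 - 1*(-3100093750) = 1046 + 3100093750 = 3100094796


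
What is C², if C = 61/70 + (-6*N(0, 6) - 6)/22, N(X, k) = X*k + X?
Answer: 212521/592900 ≈ 0.35844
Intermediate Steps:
N(X, k) = X + X*k
C = 461/770 (C = 61/70 + (-0*(1 + 6) - 6)/22 = 61*(1/70) + (-0*7 - 6)*(1/22) = 61/70 + (-6*0 - 6)*(1/22) = 61/70 + (0 - 6)*(1/22) = 61/70 - 6*1/22 = 61/70 - 3/11 = 461/770 ≈ 0.59870)
C² = (461/770)² = 212521/592900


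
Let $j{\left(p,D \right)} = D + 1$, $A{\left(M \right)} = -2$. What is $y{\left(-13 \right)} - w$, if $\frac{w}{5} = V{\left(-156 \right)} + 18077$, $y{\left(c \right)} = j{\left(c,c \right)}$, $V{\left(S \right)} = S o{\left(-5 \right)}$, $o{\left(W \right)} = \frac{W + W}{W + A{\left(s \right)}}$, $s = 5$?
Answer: $- \frac{624979}{7} \approx -89283.0$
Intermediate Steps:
$o{\left(W \right)} = \frac{2 W}{-2 + W}$ ($o{\left(W \right)} = \frac{W + W}{W - 2} = \frac{2 W}{-2 + W}$)
$j{\left(p,D \right)} = 1 + D$
$V{\left(S \right)} = \frac{10 S}{7}$ ($V{\left(S \right)} = S 2 \left(-5\right) \frac{1}{-2 - 5} = S 2 \left(-5\right) \frac{1}{-7} = S 2 \left(-5\right) \left(- \frac{1}{7}\right) = S \frac{10}{7} = \frac{10 S}{7}$)
$y{\left(c \right)} = 1 + c$
$w = \frac{624895}{7}$ ($w = 5 \left(\frac{10}{7} \left(-156\right) + 18077\right) = 5 \left(- \frac{1560}{7} + 18077\right) = 5 \cdot \frac{124979}{7} = \frac{624895}{7} \approx 89271.0$)
$y{\left(-13 \right)} - w = \left(1 - 13\right) - \frac{624895}{7} = -12 - \frac{624895}{7} = - \frac{624979}{7}$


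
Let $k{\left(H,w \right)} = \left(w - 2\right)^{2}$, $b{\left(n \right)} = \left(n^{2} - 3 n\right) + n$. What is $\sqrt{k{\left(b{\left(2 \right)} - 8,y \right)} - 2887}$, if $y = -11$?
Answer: $3 i \sqrt{302} \approx 52.134 i$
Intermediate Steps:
$b{\left(n \right)} = n^{2} - 2 n$
$k{\left(H,w \right)} = \left(-2 + w\right)^{2}$
$\sqrt{k{\left(b{\left(2 \right)} - 8,y \right)} - 2887} = \sqrt{\left(-2 - 11\right)^{2} - 2887} = \sqrt{\left(-13\right)^{2} - 2887} = \sqrt{169 - 2887} = \sqrt{-2718} = 3 i \sqrt{302}$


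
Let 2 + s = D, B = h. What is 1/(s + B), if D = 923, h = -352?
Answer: 1/569 ≈ 0.0017575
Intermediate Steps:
B = -352
s = 921 (s = -2 + 923 = 921)
1/(s + B) = 1/(921 - 352) = 1/569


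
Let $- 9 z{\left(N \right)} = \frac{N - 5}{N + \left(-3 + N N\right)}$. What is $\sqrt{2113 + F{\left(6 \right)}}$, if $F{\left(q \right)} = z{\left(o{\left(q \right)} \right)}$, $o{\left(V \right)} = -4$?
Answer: $\frac{\sqrt{19018}}{3} \approx 45.969$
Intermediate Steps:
$z{\left(N \right)} = - \frac{-5 + N}{9 \left(-3 + N + N^{2}\right)}$ ($z{\left(N \right)} = - \frac{\left(N - 5\right) \frac{1}{N + \left(-3 + N N\right)}}{9} = - \frac{\left(-5 + N\right) \frac{1}{N + \left(-3 + N^{2}\right)}}{9} = - \frac{\left(-5 + N\right) \frac{1}{-3 + N + N^{2}}}{9} = - \frac{\frac{1}{-3 + N + N^{2}} \left(-5 + N\right)}{9} = - \frac{-5 + N}{9 \left(-3 + N + N^{2}\right)}$)
$F{\left(q \right)} = \frac{1}{9}$ ($F{\left(q \right)} = \frac{5 - -4}{9 \left(-3 - 4 + \left(-4\right)^{2}\right)} = \frac{5 + 4}{9 \left(-3 - 4 + 16\right)} = \frac{1}{9} \cdot \frac{1}{9} \cdot 9 = \frac{1}{9}$)
$\sqrt{2113 + F{\left(6 \right)}} = \sqrt{2113 + \frac{1}{9}} = \sqrt{\frac{19018}{9}} = \frac{\sqrt{19018}}{3}$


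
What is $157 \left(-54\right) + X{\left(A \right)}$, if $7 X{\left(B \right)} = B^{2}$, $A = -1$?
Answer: $- \frac{59345}{7} \approx -8477.9$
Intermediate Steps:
$X{\left(B \right)} = \frac{B^{2}}{7}$
$157 \left(-54\right) + X{\left(A \right)} = 157 \left(-54\right) + \frac{\left(-1\right)^{2}}{7} = -8478 + \frac{1}{7} \cdot 1 = -8478 + \frac{1}{7} = - \frac{59345}{7}$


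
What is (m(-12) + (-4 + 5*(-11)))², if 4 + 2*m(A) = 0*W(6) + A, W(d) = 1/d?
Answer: 4489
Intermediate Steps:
m(A) = -2 + A/2 (m(A) = -2 + (0/6 + A)/2 = -2 + (0*(⅙) + A)/2 = -2 + (0 + A)/2 = -2 + A/2)
(m(-12) + (-4 + 5*(-11)))² = ((-2 + (½)*(-12)) + (-4 + 5*(-11)))² = ((-2 - 6) + (-4 - 55))² = (-8 - 59)² = (-67)² = 4489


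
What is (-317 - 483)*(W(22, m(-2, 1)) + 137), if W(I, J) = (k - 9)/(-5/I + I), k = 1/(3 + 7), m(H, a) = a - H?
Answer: -52341760/479 ≈ -1.0927e+5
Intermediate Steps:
k = ⅒ (k = 1/10 = ⅒ ≈ 0.10000)
W(I, J) = -89/(10*(I - 5/I)) (W(I, J) = (⅒ - 9)/(-5/I + I) = -89/(10*(I - 5/I)))
(-317 - 483)*(W(22, m(-2, 1)) + 137) = (-317 - 483)*(-89*22/(-50 + 10*22²) + 137) = -800*(-89*22/(-50 + 10*484) + 137) = -800*(-89*22/(-50 + 4840) + 137) = -800*(-89*22/4790 + 137) = -800*(-89*22*1/4790 + 137) = -800*(-979/2395 + 137) = -800*327136/2395 = -52341760/479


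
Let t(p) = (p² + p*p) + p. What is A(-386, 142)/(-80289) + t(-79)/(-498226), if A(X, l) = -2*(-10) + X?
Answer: -271157917/13334022438 ≈ -0.020336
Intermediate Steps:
A(X, l) = 20 + X
t(p) = p + 2*p² (t(p) = (p² + p²) + p = 2*p² + p = p + 2*p²)
A(-386, 142)/(-80289) + t(-79)/(-498226) = (20 - 386)/(-80289) - 79*(1 + 2*(-79))/(-498226) = -366*(-1/80289) - 79*(1 - 158)*(-1/498226) = 122/26763 - 79*(-157)*(-1/498226) = 122/26763 + 12403*(-1/498226) = 122/26763 - 12403/498226 = -271157917/13334022438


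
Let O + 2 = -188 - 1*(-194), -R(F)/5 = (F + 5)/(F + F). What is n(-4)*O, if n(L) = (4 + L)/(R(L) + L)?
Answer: 0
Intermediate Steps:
R(F) = -5*(5 + F)/(2*F) (R(F) = -5*(F + 5)/(F + F) = -5*(5 + F)/(2*F))
n(L) = (4 + L)/(L + 5*(-5 - L)/(2*L)) (n(L) = (4 + L)/(5*(-5 - L)/(2*L) + L) = (4 + L)/(L + 5*(-5 - L)/(2*L)))
O = 4 (O = -2 + (-188 - 1*(-194)) = -2 + (-188 + 194) = -2 + 6 = 4)
n(-4)*O = (2*(-4)*(4 - 4)/(-25 - 5*(-4) + 2*(-4)**2))*4 = (2*(-4)*0/(-25 + 20 + 2*16))*4 = (2*(-4)*0/(-25 + 20 + 32))*4 = (2*(-4)*0/27)*4 = (2*(-4)*(1/27)*0)*4 = 0*4 = 0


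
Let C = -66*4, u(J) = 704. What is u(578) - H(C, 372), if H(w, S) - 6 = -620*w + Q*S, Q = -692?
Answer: 94442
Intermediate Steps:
C = -264
H(w, S) = 6 - 692*S - 620*w (H(w, S) = 6 + (-620*w - 692*S) = 6 + (-692*S - 620*w) = 6 - 692*S - 620*w)
u(578) - H(C, 372) = 704 - (6 - 692*372 - 620*(-264)) = 704 - (6 - 257424 + 163680) = 704 - 1*(-93738) = 704 + 93738 = 94442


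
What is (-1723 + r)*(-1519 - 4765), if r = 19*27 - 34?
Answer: 7817296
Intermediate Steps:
r = 479 (r = 513 - 34 = 479)
(-1723 + r)*(-1519 - 4765) = (-1723 + 479)*(-1519 - 4765) = -1244*(-6284) = 7817296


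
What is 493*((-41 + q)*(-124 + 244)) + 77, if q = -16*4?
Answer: -6211723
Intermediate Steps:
q = -64
493*((-41 + q)*(-124 + 244)) + 77 = 493*((-41 - 64)*(-124 + 244)) + 77 = 493*(-105*120) + 77 = 493*(-12600) + 77 = -6211800 + 77 = -6211723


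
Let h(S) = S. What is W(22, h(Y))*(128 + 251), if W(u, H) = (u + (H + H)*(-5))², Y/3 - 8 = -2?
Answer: 9461356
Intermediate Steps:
Y = 18 (Y = 24 + 3*(-2) = 24 - 6 = 18)
W(u, H) = (u - 10*H)² (W(u, H) = (u + (2*H)*(-5))² = (u - 10*H)²)
W(22, h(Y))*(128 + 251) = (-1*22 + 10*18)²*(128 + 251) = (-22 + 180)²*379 = 158²*379 = 24964*379 = 9461356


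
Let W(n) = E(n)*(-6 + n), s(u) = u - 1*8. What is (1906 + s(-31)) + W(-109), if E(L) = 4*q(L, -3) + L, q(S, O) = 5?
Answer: 12102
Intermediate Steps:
s(u) = -8 + u (s(u) = u - 8 = -8 + u)
E(L) = 20 + L (E(L) = 4*5 + L = 20 + L)
W(n) = (-6 + n)*(20 + n) (W(n) = (20 + n)*(-6 + n) = (-6 + n)*(20 + n))
(1906 + s(-31)) + W(-109) = (1906 + (-8 - 31)) + (-6 - 109)*(20 - 109) = (1906 - 39) - 115*(-89) = 1867 + 10235 = 12102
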